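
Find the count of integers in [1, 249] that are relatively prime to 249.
164

249 = 3 × 83
φ(n) = n × ∏(1 - 1/p) for each prime p dividing n
φ(249) = 249 × (1 - 1/3) × (1 - 1/83) = 164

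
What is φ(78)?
24

78 = 2 × 3 × 13
φ(n) = n × ∏(1 - 1/p) for each prime p dividing n
φ(78) = 78 × (1 - 1/2) × (1 - 1/3) × (1 - 1/13) = 24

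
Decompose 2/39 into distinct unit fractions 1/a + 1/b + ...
1/20 + 1/780

Greedy algorithm:
2/39: ceiling(39/2) = 20, use 1/20
1/780: ceiling(780/1) = 780, use 1/780
Result: 2/39 = 1/20 + 1/780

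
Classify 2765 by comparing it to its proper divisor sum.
deficient

Proper divisors of 2765: sum = 1 + 5 + 7 + 35 + 79 + 395 + 553 = 1075
Since 1075 < 2765, 2765 is deficient.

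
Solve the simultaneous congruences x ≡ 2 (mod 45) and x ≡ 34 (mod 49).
1847

Using Chinese Remainder Theorem:
M = 45 × 49 = 2205
M1 = 49, M2 = 45
y1 = 49^(-1) mod 45 = 34
y2 = 45^(-1) mod 49 = 12
x = (2×49×34 + 34×45×12) mod 2205 = 1847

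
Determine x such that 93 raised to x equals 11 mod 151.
16

Baby-step giant-step with step n = ⌈√151⌉ = 13.
Baby steps 93^j mod 151 (j:value) for j=0..12: 0:1, 1:93, 2:42, 3:131, 4:103, 5:66, 6:98, 7:54, 8:39, 9:3, 10:128, 11:126, 12:91.
Giant-step multiplier: 93^(-13) ≡ 93^(150-13) = 93^137 ≡ 108 (mod 151).
Giant steps γ_i = 11·108^i mod 151: γ_0=11, γ_1=131 (in table at j=3).
x = i·n + j = 1·13 + 3 = 16.
Check: 93^16 ≡ 11 (mod 151).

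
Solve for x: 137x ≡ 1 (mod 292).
81

gcd(137, 292) = 1, so the inverse exists.
Extended Euclidean algorithm on (292, 137):
292 = 2 × 137 + 18  ⟹  18 = (1)·292 + (-2)·137
137 = 7 × 18 + 11  ⟹  11 = (-7)·292 + (15)·137
18 = 1 × 11 + 7  ⟹  7 = (8)·292 + (-17)·137
11 = 1 × 7 + 4  ⟹  4 = (-15)·292 + (32)·137
7 = 1 × 4 + 3  ⟹  3 = (23)·292 + (-49)·137
4 = 1 × 3 + 1  ⟹  1 = (-38)·292 + (81)·137
So (81)·137 ≡ 1 (mod 292), i.e. 137^(-1) ≡ 81 (mod 292).
Check: 137 × 81 = 11097 ≡ 1 (mod 292)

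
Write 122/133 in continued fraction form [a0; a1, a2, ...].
[0; 1, 11, 11]

Euclidean algorithm steps:
122 = 0 × 133 + 122
133 = 1 × 122 + 11
122 = 11 × 11 + 1
11 = 11 × 1 + 0
Continued fraction: [0; 1, 11, 11]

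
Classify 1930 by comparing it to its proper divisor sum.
deficient

Proper divisors of 1930: sum = 1 + 2 + 5 + 10 + 193 + 386 + 965 = 1562
Since 1562 < 1930, 1930 is deficient.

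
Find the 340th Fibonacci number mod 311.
115

Matrix identity: Q^n = [[F_(n+1), F_n], [F_n, F_(n-1)]] with Q = [[1,1],[1,0]].
n = 340 = 101010100₂. Square-and-multiply, entries mod 311:
Q^1 = [[1,1],[1,0]]
Q^2 = (Q^1)² = [[2,1],[1,1]]
Q^5 = (Q^2)²·Q = [[8,5],[5,3]]
Q^10 = (Q^5)² = [[89,55],[55,34]]
Q^21 = (Q^10)²·Q = [[295,61],[61,234]]
Q^42 = (Q^21)² = [[245,236],[236,9]]
Q^85 = (Q^42)²·Q = [[261,29],[29,232]]
Q^170 = (Q^85)² = [[231,302],[302,240]]
Q^340 = (Q^170)² = [[261,115],[115,146]]
F_340 mod 311 = Q^340[0][1] = 115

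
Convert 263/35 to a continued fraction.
[7; 1, 1, 17]

Euclidean algorithm steps:
263 = 7 × 35 + 18
35 = 1 × 18 + 17
18 = 1 × 17 + 1
17 = 17 × 1 + 0
Continued fraction: [7; 1, 1, 17]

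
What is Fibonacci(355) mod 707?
611

Matrix identity: Q^n = [[F_(n+1), F_n], [F_n, F_(n-1)]] with Q = [[1,1],[1,0]].
n = 355 = 101100011₂. Square-and-multiply, entries mod 707:
Q^1 = [[1,1],[1,0]]
Q^2 = (Q^1)² = [[2,1],[1,1]]
Q^5 = (Q^2)²·Q = [[8,5],[5,3]]
Q^11 = (Q^5)²·Q = [[144,89],[89,55]]
Q^22 = (Q^11)² = [[377,36],[36,341]]
Q^44 = (Q^22)² = [[611,396],[396,215]]
Q^88 = (Q^44)² = [[594,462],[462,132]]
Q^177 = (Q^88)²·Q = [[267,680],[680,294]]
Q^355 = (Q^177)²·Q = [[311,611],[611,407]]
F_355 mod 707 = Q^355[0][1] = 611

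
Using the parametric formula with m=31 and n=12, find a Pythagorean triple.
(817, 744, 1105)

Euclid's formula: a = m² - n², b = 2mn, c = m² + n²
m = 31, n = 12
a = 31² - 12² = 961 - 144 = 817
b = 2 × 31 × 12 = 744
c = 31² + 12² = 961 + 144 = 1105
Verification: 817² + 744² = 667489 + 553536 = 1221025 = 1105² ✓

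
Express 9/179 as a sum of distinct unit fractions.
1/20 + 1/3580

Greedy algorithm:
9/179: ceiling(179/9) = 20, use 1/20
1/3580: ceiling(3580/1) = 3580, use 1/3580
Result: 9/179 = 1/20 + 1/3580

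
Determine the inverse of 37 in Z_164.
133

gcd(37, 164) = 1, so the inverse exists.
Extended Euclidean algorithm on (164, 37):
164 = 4 × 37 + 16  ⟹  16 = (1)·164 + (-4)·37
37 = 2 × 16 + 5  ⟹  5 = (-2)·164 + (9)·37
16 = 3 × 5 + 1  ⟹  1 = (7)·164 + (-31)·37
So (-31)·37 ≡ 1 (mod 164), i.e. 37^(-1) ≡ -31 ≡ 133 (mod 164).
Check: 37 × 133 = 4921 ≡ 1 (mod 164)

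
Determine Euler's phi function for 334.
166

334 = 2 × 167
φ(n) = n × ∏(1 - 1/p) for each prime p dividing n
φ(334) = 334 × (1 - 1/2) × (1 - 1/167) = 166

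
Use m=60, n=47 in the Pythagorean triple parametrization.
(1391, 5640, 5809)

Euclid's formula: a = m² - n², b = 2mn, c = m² + n²
m = 60, n = 47
a = 60² - 47² = 3600 - 2209 = 1391
b = 2 × 60 × 47 = 5640
c = 60² + 47² = 3600 + 2209 = 5809
Verification: 1391² + 5640² = 1934881 + 31809600 = 33744481 = 5809² ✓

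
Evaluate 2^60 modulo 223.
17

Repeated squaring. Binary of 60 = 111100.
2^1 ≡ 2 (mod 223); 2^2 ≡ 4 (mod 223); 2^4 ≡ 16 (mod 223); 2^8 ≡ 33 (mod 223); 2^16 ≡ 197 (mod 223); 2^32 ≡ 7 (mod 223)
2^60 = 2^4 × 2^8 × 2^16 × 2^32 ≡ 17 (mod 223)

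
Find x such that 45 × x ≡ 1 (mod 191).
17

gcd(45, 191) = 1, so the inverse exists.
Extended Euclidean algorithm on (191, 45):
191 = 4 × 45 + 11  ⟹  11 = (1)·191 + (-4)·45
45 = 4 × 11 + 1  ⟹  1 = (-4)·191 + (17)·45
So (17)·45 ≡ 1 (mod 191), i.e. 45^(-1) ≡ 17 (mod 191).
Check: 45 × 17 = 765 ≡ 1 (mod 191)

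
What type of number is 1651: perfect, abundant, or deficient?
deficient

Proper divisors of 1651: sum = 1 + 13 + 127 = 141
Since 141 < 1651, 1651 is deficient.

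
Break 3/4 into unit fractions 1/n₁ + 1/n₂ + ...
1/2 + 1/4

Greedy algorithm:
3/4: ceiling(4/3) = 2, use 1/2
1/4: ceiling(4/1) = 4, use 1/4
Result: 3/4 = 1/2 + 1/4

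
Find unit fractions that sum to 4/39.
1/10 + 1/390

Greedy algorithm:
4/39: ceiling(39/4) = 10, use 1/10
1/390: ceiling(390/1) = 390, use 1/390
Result: 4/39 = 1/10 + 1/390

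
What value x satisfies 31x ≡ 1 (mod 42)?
19

gcd(31, 42) = 1, so the inverse exists.
Extended Euclidean algorithm on (42, 31):
42 = 1 × 31 + 11  ⟹  11 = (1)·42 + (-1)·31
31 = 2 × 11 + 9  ⟹  9 = (-2)·42 + (3)·31
11 = 1 × 9 + 2  ⟹  2 = (3)·42 + (-4)·31
9 = 4 × 2 + 1  ⟹  1 = (-14)·42 + (19)·31
So (19)·31 ≡ 1 (mod 42), i.e. 31^(-1) ≡ 19 (mod 42).
Check: 31 × 19 = 589 ≡ 1 (mod 42)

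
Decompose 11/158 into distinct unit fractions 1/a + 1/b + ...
1/15 + 1/339 + 1/267810

Greedy algorithm:
11/158: ceiling(158/11) = 15, use 1/15
7/2370: ceiling(2370/7) = 339, use 1/339
1/267810: ceiling(267810/1) = 267810, use 1/267810
Result: 11/158 = 1/15 + 1/339 + 1/267810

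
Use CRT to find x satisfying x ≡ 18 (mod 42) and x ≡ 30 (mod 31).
774

Using Chinese Remainder Theorem:
M = 42 × 31 = 1302
M1 = 31, M2 = 42
y1 = 31^(-1) mod 42 = 19
y2 = 42^(-1) mod 31 = 17
x = (18×31×19 + 30×42×17) mod 1302 = 774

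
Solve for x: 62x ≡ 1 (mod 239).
27

gcd(62, 239) = 1, so the inverse exists.
Extended Euclidean algorithm on (239, 62):
239 = 3 × 62 + 53  ⟹  53 = (1)·239 + (-3)·62
62 = 1 × 53 + 9  ⟹  9 = (-1)·239 + (4)·62
53 = 5 × 9 + 8  ⟹  8 = (6)·239 + (-23)·62
9 = 1 × 8 + 1  ⟹  1 = (-7)·239 + (27)·62
So (27)·62 ≡ 1 (mod 239), i.e. 62^(-1) ≡ 27 (mod 239).
Check: 62 × 27 = 1674 ≡ 1 (mod 239)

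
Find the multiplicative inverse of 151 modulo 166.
11

gcd(151, 166) = 1, so the inverse exists.
Extended Euclidean algorithm on (166, 151):
166 = 1 × 151 + 15  ⟹  15 = (1)·166 + (-1)·151
151 = 10 × 15 + 1  ⟹  1 = (-10)·166 + (11)·151
So (11)·151 ≡ 1 (mod 166), i.e. 151^(-1) ≡ 11 (mod 166).
Check: 151 × 11 = 1661 ≡ 1 (mod 166)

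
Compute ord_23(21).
22

23 is prime, so ord(21) divides φ(23) = 22.
Divisors of 22: 1, 2, 11, 22.
Repeated squaring: 21^1 ≡ 21, 21^2 ≡ 4, 21^4 ≡ 16, 21^8 ≡ 3, 21^16 ≡ 9 (mod 23).
Test 21^d mod 23 for each divisor d in increasing order:
21^1 ≡ 21
21^2 ≡ 4
21^11 = 21^8·21^2·21^1 ≡ 22
21^22 = 21^16·21^4·21^2 ≡ 1  ← first divisor giving 1
The order is 22.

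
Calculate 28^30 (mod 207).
154

Repeated squaring. Binary of 30 = 11110.
28^1 ≡ 28 (mod 207); 28^2 ≡ 163 (mod 207); 28^4 ≡ 73 (mod 207); 28^8 ≡ 154 (mod 207); 28^16 ≡ 118 (mod 207)
28^30 = 28^2 × 28^4 × 28^8 × 28^16 ≡ 154 (mod 207)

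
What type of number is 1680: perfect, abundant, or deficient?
abundant

Proper divisors of 1680: sum = 1 + 2 + 3 + 4 + 5 + 6 + 7 + 8 + ... + 336 + 420 + 560 + 840 (39 divisors) = 4272
Since 4272 > 1680, 1680 is abundant.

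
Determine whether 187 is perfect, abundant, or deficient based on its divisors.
deficient

Proper divisors of 187: sum = 1 + 11 + 17 = 29
Since 29 < 187, 187 is deficient.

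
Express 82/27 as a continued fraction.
[3; 27]

Euclidean algorithm steps:
82 = 3 × 27 + 1
27 = 27 × 1 + 0
Continued fraction: [3; 27]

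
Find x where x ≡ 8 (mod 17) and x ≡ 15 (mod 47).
297

Using Chinese Remainder Theorem:
M = 17 × 47 = 799
M1 = 47, M2 = 17
y1 = 47^(-1) mod 17 = 4
y2 = 17^(-1) mod 47 = 36
x = (8×47×4 + 15×17×36) mod 799 = 297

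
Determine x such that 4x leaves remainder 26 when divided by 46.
x ≡ 18 (mod 23)

gcd(4, 46) = 2, which divides 26, so solutions exist.
Divide through by 2: 2x ≡ 13 (mod 23).
Find 2^(-1) mod 23 by the extended Euclidean algorithm:
23 = 11 × 2 + 1  ⟹  1 = (1)·23 + (-11)·2
So (-11)·2 ≡ 1 (mod 23), i.e. 2^(-1) ≡ -11 ≡ 12 (mod 23).
x ≡ 12 × 13 = 156 ≡ 18 (mod 23).
Check: 4 × 18 = 72 ≡ 26 (mod 46).
x ≡ 18 (mod 23), giving 2 solutions mod 46.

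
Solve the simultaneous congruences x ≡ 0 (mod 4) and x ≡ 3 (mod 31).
96

Using Chinese Remainder Theorem:
M = 4 × 31 = 124
M1 = 31, M2 = 4
y1 = 31^(-1) mod 4 = 3
y2 = 4^(-1) mod 31 = 8
x = (0×31×3 + 3×4×8) mod 124 = 96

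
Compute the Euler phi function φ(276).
88

276 = 2^2 × 3 × 23
φ(n) = n × ∏(1 - 1/p) for each prime p dividing n
φ(276) = 276 × (1 - 1/2) × (1 - 1/3) × (1 - 1/23) = 88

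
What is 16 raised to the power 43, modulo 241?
16

Repeated squaring. Binary of 43 = 101011.
16^1 ≡ 16 (mod 241); 16^2 ≡ 15 (mod 241); 16^4 ≡ 225 (mod 241); 16^8 ≡ 15 (mod 241); 16^16 ≡ 225 (mod 241); 16^32 ≡ 15 (mod 241)
16^43 = 16^1 × 16^2 × 16^8 × 16^32 ≡ 16 (mod 241)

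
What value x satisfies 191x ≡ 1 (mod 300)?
11

gcd(191, 300) = 1, so the inverse exists.
Extended Euclidean algorithm on (300, 191):
300 = 1 × 191 + 109  ⟹  109 = (1)·300 + (-1)·191
191 = 1 × 109 + 82  ⟹  82 = (-1)·300 + (2)·191
109 = 1 × 82 + 27  ⟹  27 = (2)·300 + (-3)·191
82 = 3 × 27 + 1  ⟹  1 = (-7)·300 + (11)·191
So (11)·191 ≡ 1 (mod 300), i.e. 191^(-1) ≡ 11 (mod 300).
Check: 191 × 11 = 2101 ≡ 1 (mod 300)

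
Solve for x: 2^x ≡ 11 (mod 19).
12

Baby-step giant-step with step n = ⌈√19⌉ = 5.
Baby steps 2^j mod 19 (j:value) for j=0..4: 0:1, 1:2, 2:4, 3:8, 4:16.
Giant-step multiplier: 2^(-5) ≡ 2^(18-5) = 2^13 ≡ 3 (mod 19).
Giant steps γ_i = 11·3^i mod 19: γ_0=11, γ_1=14, γ_2=4 (in table at j=2).
x = i·n + j = 2·5 + 2 = 12.
Check: 2^12 ≡ 11 (mod 19).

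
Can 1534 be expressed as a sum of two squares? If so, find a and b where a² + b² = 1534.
Not possible

Factorization: 1534 = 2 × 13 × 59
By Fermat: n is sum of two squares iff every prime p ≡ 3 (mod 4) appears to even power.
Prime(s) ≡ 3 (mod 4) with odd exponent: [(59, 1)]
Therefore 1534 cannot be expressed as a² + b².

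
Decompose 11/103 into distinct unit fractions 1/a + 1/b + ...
1/10 + 1/148 + 1/25407 + 1/1936521540

Greedy algorithm:
11/103: ceiling(103/11) = 10, use 1/10
7/1030: ceiling(1030/7) = 148, use 1/148
3/76220: ceiling(76220/3) = 25407, use 1/25407
1/1936521540: ceiling(1936521540/1) = 1936521540, use 1/1936521540
Result: 11/103 = 1/10 + 1/148 + 1/25407 + 1/1936521540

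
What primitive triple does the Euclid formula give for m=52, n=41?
(1023, 4264, 4385)

Euclid's formula: a = m² - n², b = 2mn, c = m² + n²
m = 52, n = 41
a = 52² - 41² = 2704 - 1681 = 1023
b = 2 × 52 × 41 = 4264
c = 52² + 41² = 2704 + 1681 = 4385
Verification: 1023² + 4264² = 1046529 + 18181696 = 19228225 = 4385² ✓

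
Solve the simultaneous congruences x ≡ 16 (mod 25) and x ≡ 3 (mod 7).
66

Using Chinese Remainder Theorem:
M = 25 × 7 = 175
M1 = 7, M2 = 25
y1 = 7^(-1) mod 25 = 18
y2 = 25^(-1) mod 7 = 2
x = (16×7×18 + 3×25×2) mod 175 = 66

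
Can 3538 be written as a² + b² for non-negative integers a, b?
17² + 57² (a=17, b=57)

Factorization: 3538 = 2 × 29 × 61
By Fermat: n is sum of two squares iff every prime p ≡ 3 (mod 4) appears to even power.
All primes ≡ 3 (mod 4) appear to even power.
Search a = 0, 1, 2, … for 3538 - a² a perfect square: first hit at a = 17: 3538 - 289 = 3249 = 57².
3538 = 17² + 57² = 289 + 3249 ✓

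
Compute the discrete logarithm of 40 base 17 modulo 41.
20

Baby-step giant-step with step n = ⌈√41⌉ = 7.
Baby steps 17^j mod 41 (j:value) for j=0..6: 0:1, 1:17, 2:2, 3:34, 4:4, 5:27, 6:8.
Giant-step multiplier: 17^(-7) ≡ 17^(40-7) = 17^33 ≡ 19 (mod 41).
Giant steps γ_i = 40·19^i mod 41: γ_0=40, γ_1=22, γ_2=8 (in table at j=6).
x = i·n + j = 2·7 + 6 = 20.
Check: 17^20 ≡ 40 (mod 41).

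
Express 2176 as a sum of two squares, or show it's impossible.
24² + 40² (a=24, b=40)

Factorization: 2176 = 2^7 × 17
By Fermat: n is sum of two squares iff every prime p ≡ 3 (mod 4) appears to even power.
All primes ≡ 3 (mod 4) appear to even power.
Search a = 0, 1, 2, … for 2176 - a² a perfect square: first hit at a = 24: 2176 - 576 = 1600 = 40².
2176 = 24² + 40² = 576 + 1600 ✓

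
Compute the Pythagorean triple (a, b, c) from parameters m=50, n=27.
(1771, 2700, 3229)

Euclid's formula: a = m² - n², b = 2mn, c = m² + n²
m = 50, n = 27
a = 50² - 27² = 2500 - 729 = 1771
b = 2 × 50 × 27 = 2700
c = 50² + 27² = 2500 + 729 = 3229
Verification: 1771² + 2700² = 3136441 + 7290000 = 10426441 = 3229² ✓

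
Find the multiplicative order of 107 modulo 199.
6

199 is prime, so ord(107) divides φ(199) = 198.
Divisors of 198: 1, 2, 3, 6, 9, 11, 18, 22, 33, 66, 99, 198.
Repeated squaring: 107^1 ≡ 107, 107^2 ≡ 106, 107^4 ≡ 92, 107^8 ≡ 106, 107^16 ≡ 92, 107^32 ≡ 106, 107^64 ≡ 92, 107^128 ≡ 106 (mod 199).
Test 107^d mod 199 for each divisor d in increasing order:
107^1 ≡ 107
107^2 ≡ 106
107^3 = 107^2·107^1 ≡ 198
107^6 = 107^4·107^2 ≡ 1  ← first divisor giving 1
The order is 6.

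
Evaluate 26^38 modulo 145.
121

Repeated squaring. Binary of 38 = 100110.
26^1 ≡ 26 (mod 145); 26^2 ≡ 96 (mod 145); 26^4 ≡ 81 (mod 145); 26^8 ≡ 36 (mod 145); 26^16 ≡ 136 (mod 145); 26^32 ≡ 81 (mod 145)
26^38 = 26^2 × 26^4 × 26^32 ≡ 121 (mod 145)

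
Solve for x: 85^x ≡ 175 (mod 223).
116

Baby-step giant-step with step n = ⌈√223⌉ = 15.
Baby steps 85^j mod 223 (j:value) for j=0..14: 0:1, 1:85, 2:89, 3:206, 4:116, 5:48, 6:66, 7:35, 8:76, 9:216, 10:74, 11:46, 12:119, 13:80, 14:110.
Giant-step multiplier: 85^(-15) ≡ 85^(222-15) = 85^207 ≡ 209 (mod 223).
Giant steps γ_i = 175·209^i mod 223: γ_0=175, γ_1=3, γ_2=181, γ_3=142, γ_4=19, γ_5=180, γ_6=156, γ_7=46 (in table at j=11).
x = i·n + j = 7·15 + 11 = 116.
Check: 85^116 ≡ 175 (mod 223).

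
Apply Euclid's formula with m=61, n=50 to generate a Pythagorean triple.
(1221, 6100, 6221)

Euclid's formula: a = m² - n², b = 2mn, c = m² + n²
m = 61, n = 50
a = 61² - 50² = 3721 - 2500 = 1221
b = 2 × 61 × 50 = 6100
c = 61² + 50² = 3721 + 2500 = 6221
Verification: 1221² + 6100² = 1490841 + 37210000 = 38700841 = 6221² ✓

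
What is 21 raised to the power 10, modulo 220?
1

Repeated squaring. Binary of 10 = 1010.
21^1 ≡ 21 (mod 220); 21^2 ≡ 1 (mod 220); 21^4 ≡ 1 (mod 220); 21^8 ≡ 1 (mod 220)
21^10 = 21^2 × 21^8 ≡ 1 (mod 220)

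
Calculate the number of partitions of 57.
614154

p(n) counts ways to write n as a sum of positive integers (order ignored).
Euler's pentagonal recurrence: p(k) = p(k-1) + p(k-2) - p(k-5) - p(k-7) + p(k-12) + p(k-15) - ... (offsets j(3j∓1)/2, signs ++--, p(0)=1, p(<0)=0).
DP table for k = 0..56: p(0)=1, p(1)=1, p(2)=2, p(3)=3, p(4)=5, p(5)=7, p(6)=11, p(7)=15, p(8)=22, p(9)=30, p(10)=42, p(11)=56, p(12)=77, p(13)=101, p(14)=135, p(15)=176, p(16)=231, p(17)=297, p(18)=385, p(19)=490, p(20)=627, p(21)=792, p(22)=1002, p(23)=1255, p(24)=1575, p(25)=1958, p(26)=2436, p(27)=3010, p(28)=3718, p(29)=4565, p(30)=5604, p(31)=6842, p(32)=8349, p(33)=10143, p(34)=12310, p(35)=14883, p(36)=17977, p(37)=21637, p(38)=26015, p(39)=31185, p(40)=37338, p(41)=44583, p(42)=53174, p(43)=63261, p(44)=75175, p(45)=89134, p(46)=105558, p(47)=124754, p(48)=147273, p(49)=173525, p(50)=204226, p(51)=239943, p(52)=281589, p(53)=329931, p(54)=386155, p(55)=451276, p(56)=526823.
Final step: p(57) = p(56) + p(55) - p(52) - p(50) + p(45) + p(42) - p(35) - p(31) + p(22) + p(17) - p(6) - p(0)
= 526823 + 451276 - 281589 - 204226 + 89134 + 53174 - 14883 - 6842 + 1002 + 297 - 11 - 1
= 614154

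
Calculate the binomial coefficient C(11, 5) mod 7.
0

Using Lucas' theorem:
Write n=11 and k=5 in base 7:
n in base 7: [1, 4]
k in base 7: [0, 5]
C(11,5) mod 7 = ∏ C(n_i, k_i) mod 7
Digit binomials (mod 7): C(1,0) = 1; C(4,5) = 0 (k_i > n_i)
Product: 1 × 0 = 0 ≡ 0 (mod 7)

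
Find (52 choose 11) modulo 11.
4

Using Lucas' theorem:
Write n=52 and k=11 in base 11:
n in base 11: [4, 8]
k in base 11: [1, 0]
C(52,11) mod 11 = ∏ C(n_i, k_i) mod 11
Digit binomials (mod 11): C(4,1) = 4; C(8,0) = 1
Product: 4 × 1 = 4 ≡ 4 (mod 11)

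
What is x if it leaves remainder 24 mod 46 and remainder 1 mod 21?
484

Using Chinese Remainder Theorem:
M = 46 × 21 = 966
M1 = 21, M2 = 46
y1 = 21^(-1) mod 46 = 11
y2 = 46^(-1) mod 21 = 16
x = (24×21×11 + 1×46×16) mod 966 = 484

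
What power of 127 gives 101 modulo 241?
207

Baby-step giant-step with step n = ⌈√241⌉ = 16.
Baby steps 127^j mod 241 (j:value) for j=0..15: 0:1, 1:127, 2:223, 3:124, 4:83, 5:178, 6:193, 7:170, 8:141, 9:73, 10:113, 11:132, 12:135, 13:34, 14:221, 15:111.
Giant-step multiplier: 127^(-16) ≡ 127^(240-16) = 127^224 ≡ 160 (mod 241).
Giant steps γ_i = 101·160^i mod 241: γ_0=101, γ_1=13, γ_2=152, γ_3=220, γ_4=14, γ_5=71, γ_6=33, γ_7=219, γ_8=95, γ_9=17, γ_10=69, γ_11=195, γ_12=111 (in table at j=15).
x = i·n + j = 12·16 + 15 = 207.
Check: 127^207 ≡ 101 (mod 241).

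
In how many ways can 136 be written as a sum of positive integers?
10015581680

p(n) counts ways to write n as a sum of positive integers (order ignored).
Euler's pentagonal recurrence: p(k) = p(k-1) + p(k-2) - p(k-5) - p(k-7) + p(k-12) + p(k-15) - ... (offsets j(3j∓1)/2, signs ++--, p(0)=1, p(<0)=0).
DP table for k = 0..135: p(0)=1, p(1)=1, p(2)=2, p(3)=3, p(4)=5, p(5)=7, p(6)=11, p(7)=15, p(8)=22, p(9)=30, p(10)=42, p(11)=56, p(12)=77, p(13)=101, p(14)=135, p(15)=176, p(16)=231, p(17)=297, p(18)=385, p(19)=490, p(20)=627, p(21)=792, p(22)=1002, p(23)=1255, p(24)=1575, p(25)=1958, p(26)=2436, p(27)=3010, p(28)=3718, p(29)=4565, p(30)=5604, p(31)=6842, p(32)=8349, p(33)=10143, p(34)=12310, p(35)=14883, p(36)=17977, p(37)=21637, p(38)=26015, p(39)=31185, p(40)=37338, p(41)=44583, p(42)=53174, p(43)=63261, p(44)=75175, p(45)=89134, p(46)=105558, p(47)=124754, p(48)=147273, p(49)=173525, p(50)=204226, p(51)=239943, p(52)=281589, p(53)=329931, p(54)=386155, p(55)=451276, p(56)=526823, p(57)=614154, p(58)=715220, p(59)=831820, p(60)=966467, p(61)=1121505, p(62)=1300156, p(63)=1505499, p(64)=1741630, p(65)=2012558, p(66)=2323520, p(67)=2679689, p(68)=3087735, p(69)=3554345, p(70)=4087968, p(71)=4697205, p(72)=5392783, p(73)=6185689, p(74)=7089500, p(75)=8118264, p(76)=9289091, p(77)=10619863, p(78)=12132164, p(79)=13848650, p(80)=15796476, p(81)=18004327, p(82)=20506255, p(83)=23338469, p(84)=26543660, p(85)=30167357, p(86)=34262962, p(87)=38887673, p(88)=44108109, p(89)=49995925, p(90)=56634173, p(91)=64112359, p(92)=72533807, p(93)=82010177, p(94)=92669720, p(95)=104651419, p(96)=118114304, p(97)=133230930, p(98)=150198136, p(99)=169229875, p(100)=190569292, p(101)=214481126, p(102)=241265379, p(103)=271248950, p(104)=304801365, p(105)=342325709, p(106)=384276336, p(107)=431149389, p(108)=483502844, p(109)=541946240, p(110)=607163746, p(111)=679903203, p(112)=761002156, p(113)=851376628, p(114)=952050665, p(115)=1064144451, p(116)=1188908248, p(117)=1327710076, p(118)=1482074143, p(119)=1653668665, p(120)=1844349560, p(121)=2056148051, p(122)=2291320912, p(123)=2552338241, p(124)=2841940500, p(125)=3163127352, p(126)=3519222692, p(127)=3913864295, p(128)=4351078600, p(129)=4835271870, p(130)=5371315400, p(131)=5964539504, p(132)=6620830889, p(133)=7346629512, p(134)=8149040695, p(135)=9035836076.
Final step: p(136) = p(135) + p(134) - p(131) - p(129) + p(124) + p(121) - p(114) - p(110) + p(101) + p(96) - p(85) - p(79) + p(66) + p(59) - p(44) - p(36) + p(19) + p(10)
= 9035836076 + 8149040695 - 5964539504 - 4835271870 + 2841940500 + 2056148051 - 952050665 - 607163746 + 214481126 + 118114304 - 30167357 - 13848650 + 2323520 + 831820 - 75175 - 17977 + 490 + 42
= 10015581680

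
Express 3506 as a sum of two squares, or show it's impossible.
5² + 59² (a=5, b=59)

Factorization: 3506 = 2 × 1753
By Fermat: n is sum of two squares iff every prime p ≡ 3 (mod 4) appears to even power.
All primes ≡ 3 (mod 4) appear to even power.
Search a = 0, 1, 2, … for 3506 - a² a perfect square: first hit at a = 5: 3506 - 25 = 3481 = 59².
3506 = 5² + 59² = 25 + 3481 ✓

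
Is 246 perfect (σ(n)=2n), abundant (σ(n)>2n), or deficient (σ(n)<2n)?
abundant

Proper divisors of 246: sum = 1 + 2 + 3 + 6 + 41 + 82 + 123 = 258
Since 258 > 246, 246 is abundant.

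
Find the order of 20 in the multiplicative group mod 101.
50

101 is prime, so ord(20) divides φ(101) = 100.
Divisors of 100: 1, 2, 4, 5, 10, 20, 25, 50, 100.
Repeated squaring: 20^1 ≡ 20, 20^2 ≡ 97, 20^4 ≡ 16, 20^8 ≡ 54, 20^16 ≡ 88, 20^32 ≡ 68, 20^64 ≡ 79 (mod 101).
Test 20^d mod 101 for each divisor d in increasing order:
20^1 ≡ 20
20^2 ≡ 97
20^4 ≡ 16
20^5 = 20^4·20^1 ≡ 17
20^10 = 20^8·20^2 ≡ 87
20^20 = 20^16·20^4 ≡ 95
20^25 = 20^16·20^8·20^1 ≡ 100
20^50 = 20^32·20^16·20^2 ≡ 1  ← first divisor giving 1
The order is 50.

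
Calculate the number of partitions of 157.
80630964769

p(n) counts ways to write n as a sum of positive integers (order ignored).
Euler's pentagonal recurrence: p(k) = p(k-1) + p(k-2) - p(k-5) - p(k-7) + p(k-12) + p(k-15) - ... (offsets j(3j∓1)/2, signs ++--, p(0)=1, p(<0)=0).
DP table for k = 0..156: p(0)=1, p(1)=1, p(2)=2, p(3)=3, p(4)=5, p(5)=7, p(6)=11, p(7)=15, p(8)=22, p(9)=30, p(10)=42, p(11)=56, p(12)=77, p(13)=101, p(14)=135, p(15)=176, p(16)=231, p(17)=297, p(18)=385, p(19)=490, p(20)=627, p(21)=792, p(22)=1002, p(23)=1255, p(24)=1575, p(25)=1958, p(26)=2436, p(27)=3010, p(28)=3718, p(29)=4565, p(30)=5604, p(31)=6842, p(32)=8349, p(33)=10143, p(34)=12310, p(35)=14883, p(36)=17977, p(37)=21637, p(38)=26015, p(39)=31185, p(40)=37338, p(41)=44583, p(42)=53174, p(43)=63261, p(44)=75175, p(45)=89134, p(46)=105558, p(47)=124754, p(48)=147273, p(49)=173525, p(50)=204226, p(51)=239943, p(52)=281589, p(53)=329931, p(54)=386155, p(55)=451276, p(56)=526823, p(57)=614154, p(58)=715220, p(59)=831820, p(60)=966467, p(61)=1121505, p(62)=1300156, p(63)=1505499, p(64)=1741630, p(65)=2012558, p(66)=2323520, p(67)=2679689, p(68)=3087735, p(69)=3554345, p(70)=4087968, p(71)=4697205, p(72)=5392783, p(73)=6185689, p(74)=7089500, p(75)=8118264, p(76)=9289091, p(77)=10619863, p(78)=12132164, p(79)=13848650, p(80)=15796476, p(81)=18004327, p(82)=20506255, p(83)=23338469, p(84)=26543660, p(85)=30167357, p(86)=34262962, p(87)=38887673, p(88)=44108109, p(89)=49995925, p(90)=56634173, p(91)=64112359, p(92)=72533807, p(93)=82010177, p(94)=92669720, p(95)=104651419, p(96)=118114304, p(97)=133230930, p(98)=150198136, p(99)=169229875, p(100)=190569292, p(101)=214481126, p(102)=241265379, p(103)=271248950, p(104)=304801365, p(105)=342325709, p(106)=384276336, p(107)=431149389, p(108)=483502844, p(109)=541946240, p(110)=607163746, p(111)=679903203, p(112)=761002156, p(113)=851376628, p(114)=952050665, p(115)=1064144451, p(116)=1188908248, p(117)=1327710076, p(118)=1482074143, p(119)=1653668665, p(120)=1844349560, p(121)=2056148051, p(122)=2291320912, p(123)=2552338241, p(124)=2841940500, p(125)=3163127352, p(126)=3519222692, p(127)=3913864295, p(128)=4351078600, p(129)=4835271870, p(130)=5371315400, p(131)=5964539504, p(132)=6620830889, p(133)=7346629512, p(134)=8149040695, p(135)=9035836076, p(136)=10015581680, p(137)=11097645016, p(138)=12292341831, p(139)=13610949895, p(140)=15065878135, p(141)=16670689208, p(142)=18440293320, p(143)=20390982757, p(144)=22540654445, p(145)=24908858009, p(146)=27517052599, p(147)=30388671978, p(148)=33549419497, p(149)=37027355200, p(150)=40853235313, p(151)=45060624582, p(152)=49686288421, p(153)=54770336324, p(154)=60356673280, p(155)=66493182097, p(156)=73232243759.
Final step: p(157) = p(156) + p(155) - p(152) - p(150) + p(145) + p(142) - p(135) - p(131) + p(122) + p(117) - p(106) - p(100) + p(87) + p(80) - p(65) - p(57) + p(40) + p(31) - p(12) - p(2)
= 73232243759 + 66493182097 - 49686288421 - 40853235313 + 24908858009 + 18440293320 - 9035836076 - 5964539504 + 2291320912 + 1327710076 - 384276336 - 190569292 + 38887673 + 15796476 - 2012558 - 614154 + 37338 + 6842 - 77 - 2
= 80630964769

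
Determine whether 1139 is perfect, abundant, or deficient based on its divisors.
deficient

Proper divisors of 1139: sum = 1 + 17 + 67 = 85
Since 85 < 1139, 1139 is deficient.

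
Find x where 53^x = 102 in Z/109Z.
46

Baby-step giant-step with step n = ⌈√109⌉ = 11.
Baby steps 53^j mod 109 (j:value) for j=0..10: 0:1, 1:53, 2:84, 3:92, 4:80, 5:98, 6:71, 7:57, 8:78, 9:101, 10:12.
Giant-step multiplier: 53^(-11) ≡ 53^(108-11) = 53^97 ≡ 6 (mod 109).
Giant steps γ_i = 102·6^i mod 109: γ_0=102, γ_1=67, γ_2=75, γ_3=14, γ_4=84 (in table at j=2).
x = i·n + j = 4·11 + 2 = 46.
Check: 53^46 ≡ 102 (mod 109).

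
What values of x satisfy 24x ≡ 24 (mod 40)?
x ≡ 1 (mod 5)

gcd(24, 40) = 8, which divides 24, so solutions exist.
Divide through by 8: 3x ≡ 3 (mod 5).
Find 3^(-1) mod 5 by the extended Euclidean algorithm:
5 = 1 × 3 + 2  ⟹  2 = (1)·5 + (-1)·3
3 = 1 × 2 + 1  ⟹  1 = (-1)·5 + (2)·3
So (2)·3 ≡ 1 (mod 5), i.e. 3^(-1) ≡ 2 (mod 5).
x ≡ 2 × 3 = 6 ≡ 1 (mod 5).
Check: 24 × 1 = 24 ≡ 24 (mod 40).
x ≡ 1 (mod 5), giving 8 solutions mod 40.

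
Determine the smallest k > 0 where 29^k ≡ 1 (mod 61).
12

61 is prime, so ord(29) divides φ(61) = 60.
Divisors of 60: 1, 2, 3, 4, 5, 6, 10, 12, 15, 20, 30, 60.
Repeated squaring: 29^1 ≡ 29, 29^2 ≡ 48, 29^4 ≡ 47, 29^8 ≡ 13, 29^16 ≡ 47, 29^32 ≡ 13 (mod 61).
Test 29^d mod 61 for each divisor d in increasing order:
29^1 ≡ 29
29^2 ≡ 48
29^3 = 29^2·29^1 ≡ 50
29^4 ≡ 47
29^5 = 29^4·29^1 ≡ 21
29^6 = 29^4·29^2 ≡ 60
29^10 = 29^8·29^2 ≡ 14
29^12 = 29^8·29^4 ≡ 1  ← first divisor giving 1
The order is 12.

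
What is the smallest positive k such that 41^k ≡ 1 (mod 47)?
46

47 is prime, so ord(41) divides φ(47) = 46.
Divisors of 46: 1, 2, 23, 46.
Repeated squaring: 41^1 ≡ 41, 41^2 ≡ 36, 41^4 ≡ 27, 41^8 ≡ 24, 41^16 ≡ 12, 41^32 ≡ 3 (mod 47).
Test 41^d mod 47 for each divisor d in increasing order:
41^1 ≡ 41
41^2 ≡ 36
41^23 = 41^16·41^4·41^2·41^1 ≡ 46
41^46 = 41^32·41^8·41^4·41^2 ≡ 1  ← first divisor giving 1
The order is 46.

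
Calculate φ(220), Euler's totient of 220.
80

220 = 2^2 × 5 × 11
φ(n) = n × ∏(1 - 1/p) for each prime p dividing n
φ(220) = 220 × (1 - 1/2) × (1 - 1/5) × (1 - 1/11) = 80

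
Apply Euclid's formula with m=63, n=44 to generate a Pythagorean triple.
(2033, 5544, 5905)

Euclid's formula: a = m² - n², b = 2mn, c = m² + n²
m = 63, n = 44
a = 63² - 44² = 3969 - 1936 = 2033
b = 2 × 63 × 44 = 5544
c = 63² + 44² = 3969 + 1936 = 5905
Verification: 2033² + 5544² = 4133089 + 30735936 = 34869025 = 5905² ✓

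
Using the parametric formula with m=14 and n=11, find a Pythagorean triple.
(75, 308, 317)

Euclid's formula: a = m² - n², b = 2mn, c = m² + n²
m = 14, n = 11
a = 14² - 11² = 196 - 121 = 75
b = 2 × 14 × 11 = 308
c = 14² + 11² = 196 + 121 = 317
Verification: 75² + 308² = 5625 + 94864 = 100489 = 317² ✓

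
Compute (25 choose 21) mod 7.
1

Using Lucas' theorem:
Write n=25 and k=21 in base 7:
n in base 7: [3, 4]
k in base 7: [3, 0]
C(25,21) mod 7 = ∏ C(n_i, k_i) mod 7
Digit binomials (mod 7): C(3,3) = 1; C(4,0) = 1
Product: 1 × 1 = 1 ≡ 1 (mod 7)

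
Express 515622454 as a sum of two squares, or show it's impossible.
Not possible

Factorization: 515622454 = 2 × 37 × 191^3
By Fermat: n is sum of two squares iff every prime p ≡ 3 (mod 4) appears to even power.
Prime(s) ≡ 3 (mod 4) with odd exponent: [(191, 3)]
Therefore 515622454 cannot be expressed as a² + b².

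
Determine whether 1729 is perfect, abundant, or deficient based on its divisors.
deficient

Proper divisors of 1729: sum = 1 + 7 + 13 + 19 + 91 + 133 + 247 = 511
Since 511 < 1729, 1729 is deficient.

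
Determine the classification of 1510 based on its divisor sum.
deficient

Proper divisors of 1510: sum = 1 + 2 + 5 + 10 + 151 + 302 + 755 = 1226
Since 1226 < 1510, 1510 is deficient.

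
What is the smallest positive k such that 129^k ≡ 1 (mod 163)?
162

163 is prime, so ord(129) divides φ(163) = 162.
Divisors of 162: 1, 2, 3, 6, 9, 18, 27, 54, 81, 162.
Repeated squaring: 129^1 ≡ 129, 129^2 ≡ 15, 129^4 ≡ 62, 129^8 ≡ 95, 129^16 ≡ 60, 129^32 ≡ 14, 129^64 ≡ 33, 129^128 ≡ 111 (mod 163).
Test 129^d mod 163 for each divisor d in increasing order:
129^1 ≡ 129
129^2 ≡ 15
129^3 = 129^2·129^1 ≡ 142
129^6 = 129^4·129^2 ≡ 115
129^9 = 129^8·129^1 ≡ 30
129^18 = 129^16·129^2 ≡ 85
129^27 = 129^16·129^8·129^2·129^1 ≡ 105
129^54 = 129^32·129^16·129^4·129^2 ≡ 104
129^81 = 129^64·129^16·129^1 ≡ 162
129^162 = 129^128·129^32·129^2 ≡ 1  ← first divisor giving 1
The order is 162.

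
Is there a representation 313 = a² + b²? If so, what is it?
12² + 13² (a=12, b=13)

Factorization: 313 = 313
By Fermat: n is sum of two squares iff every prime p ≡ 3 (mod 4) appears to even power.
All primes ≡ 3 (mod 4) appear to even power.
Search a = 0, 1, 2, … for 313 - a² a perfect square: first hit at a = 12: 313 - 144 = 169 = 13².
313 = 12² + 13² = 144 + 169 ✓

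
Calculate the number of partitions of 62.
1300156

p(n) counts ways to write n as a sum of positive integers (order ignored).
Euler's pentagonal recurrence: p(k) = p(k-1) + p(k-2) - p(k-5) - p(k-7) + p(k-12) + p(k-15) - ... (offsets j(3j∓1)/2, signs ++--, p(0)=1, p(<0)=0).
DP table for k = 0..61: p(0)=1, p(1)=1, p(2)=2, p(3)=3, p(4)=5, p(5)=7, p(6)=11, p(7)=15, p(8)=22, p(9)=30, p(10)=42, p(11)=56, p(12)=77, p(13)=101, p(14)=135, p(15)=176, p(16)=231, p(17)=297, p(18)=385, p(19)=490, p(20)=627, p(21)=792, p(22)=1002, p(23)=1255, p(24)=1575, p(25)=1958, p(26)=2436, p(27)=3010, p(28)=3718, p(29)=4565, p(30)=5604, p(31)=6842, p(32)=8349, p(33)=10143, p(34)=12310, p(35)=14883, p(36)=17977, p(37)=21637, p(38)=26015, p(39)=31185, p(40)=37338, p(41)=44583, p(42)=53174, p(43)=63261, p(44)=75175, p(45)=89134, p(46)=105558, p(47)=124754, p(48)=147273, p(49)=173525, p(50)=204226, p(51)=239943, p(52)=281589, p(53)=329931, p(54)=386155, p(55)=451276, p(56)=526823, p(57)=614154, p(58)=715220, p(59)=831820, p(60)=966467, p(61)=1121505.
Final step: p(62) = p(61) + p(60) - p(57) - p(55) + p(50) + p(47) - p(40) - p(36) + p(27) + p(22) - p(11) - p(5)
= 1121505 + 966467 - 614154 - 451276 + 204226 + 124754 - 37338 - 17977 + 3010 + 1002 - 56 - 7
= 1300156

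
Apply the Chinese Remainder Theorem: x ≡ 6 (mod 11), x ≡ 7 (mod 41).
171

Using Chinese Remainder Theorem:
M = 11 × 41 = 451
M1 = 41, M2 = 11
y1 = 41^(-1) mod 11 = 7
y2 = 11^(-1) mod 41 = 15
x = (6×41×7 + 7×11×15) mod 451 = 171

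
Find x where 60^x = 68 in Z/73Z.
11

Baby-step giant-step with step n = ⌈√73⌉ = 9.
Baby steps 60^j mod 73 (j:value) for j=0..8: 0:1, 1:60, 2:23, 3:66, 4:18, 5:58, 6:49, 7:20, 8:32.
Giant-step multiplier: 60^(-9) ≡ 60^(72-9) = 60^63 ≡ 10 (mod 73).
Giant steps γ_i = 68·10^i mod 73: γ_0=68, γ_1=23 (in table at j=2).
x = i·n + j = 1·9 + 2 = 11.
Check: 60^11 ≡ 68 (mod 73).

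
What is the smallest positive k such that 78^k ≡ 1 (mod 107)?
106

107 is prime, so ord(78) divides φ(107) = 106.
Divisors of 106: 1, 2, 53, 106.
Repeated squaring: 78^1 ≡ 78, 78^2 ≡ 92, 78^4 ≡ 11, 78^8 ≡ 14, 78^16 ≡ 89, 78^32 ≡ 3, 78^64 ≡ 9 (mod 107).
Test 78^d mod 107 for each divisor d in increasing order:
78^1 ≡ 78
78^2 ≡ 92
78^53 = 78^32·78^16·78^4·78^1 ≡ 106
78^106 = 78^64·78^32·78^8·78^2 ≡ 1  ← first divisor giving 1
The order is 106.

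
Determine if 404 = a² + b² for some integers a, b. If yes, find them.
2² + 20² (a=2, b=20)

Factorization: 404 = 2^2 × 101
By Fermat: n is sum of two squares iff every prime p ≡ 3 (mod 4) appears to even power.
All primes ≡ 3 (mod 4) appear to even power.
Search a = 0, 1, 2, … for 404 - a² a perfect square: first hit at a = 2: 404 - 4 = 400 = 20².
404 = 2² + 20² = 4 + 400 ✓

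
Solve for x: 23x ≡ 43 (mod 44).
x ≡ 21 (mod 44)

gcd(23, 44) = 1, which divides 43, so solutions exist.
Find 23^(-1) mod 44 by the extended Euclidean algorithm:
44 = 1 × 23 + 21  ⟹  21 = (1)·44 + (-1)·23
23 = 1 × 21 + 2  ⟹  2 = (-1)·44 + (2)·23
21 = 10 × 2 + 1  ⟹  1 = (11)·44 + (-21)·23
So (-21)·23 ≡ 1 (mod 44), i.e. 23^(-1) ≡ -21 ≡ 23 (mod 44).
x ≡ 23 × 43 = 989 ≡ 21 (mod 44).
Check: 23 × 21 = 483 ≡ 43 (mod 44).
Unique solution: x ≡ 21 (mod 44)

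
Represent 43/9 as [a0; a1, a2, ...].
[4; 1, 3, 2]

Euclidean algorithm steps:
43 = 4 × 9 + 7
9 = 1 × 7 + 2
7 = 3 × 2 + 1
2 = 2 × 1 + 0
Continued fraction: [4; 1, 3, 2]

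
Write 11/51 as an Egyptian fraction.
1/5 + 1/64 + 1/16320

Greedy algorithm:
11/51: ceiling(51/11) = 5, use 1/5
4/255: ceiling(255/4) = 64, use 1/64
1/16320: ceiling(16320/1) = 16320, use 1/16320
Result: 11/51 = 1/5 + 1/64 + 1/16320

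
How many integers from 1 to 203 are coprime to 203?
168

203 = 7 × 29
φ(n) = n × ∏(1 - 1/p) for each prime p dividing n
φ(203) = 203 × (1 - 1/7) × (1 - 1/29) = 168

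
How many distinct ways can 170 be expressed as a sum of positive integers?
274768617130

p(n) counts ways to write n as a sum of positive integers (order ignored).
Euler's pentagonal recurrence: p(k) = p(k-1) + p(k-2) - p(k-5) - p(k-7) + p(k-12) + p(k-15) - ... (offsets j(3j∓1)/2, signs ++--, p(0)=1, p(<0)=0).
DP table for k = 0..169: p(0)=1, p(1)=1, p(2)=2, p(3)=3, p(4)=5, p(5)=7, p(6)=11, p(7)=15, p(8)=22, p(9)=30, p(10)=42, p(11)=56, p(12)=77, p(13)=101, p(14)=135, p(15)=176, p(16)=231, p(17)=297, p(18)=385, p(19)=490, p(20)=627, p(21)=792, p(22)=1002, p(23)=1255, p(24)=1575, p(25)=1958, p(26)=2436, p(27)=3010, p(28)=3718, p(29)=4565, p(30)=5604, p(31)=6842, p(32)=8349, p(33)=10143, p(34)=12310, p(35)=14883, p(36)=17977, p(37)=21637, p(38)=26015, p(39)=31185, p(40)=37338, p(41)=44583, p(42)=53174, p(43)=63261, p(44)=75175, p(45)=89134, p(46)=105558, p(47)=124754, p(48)=147273, p(49)=173525, p(50)=204226, p(51)=239943, p(52)=281589, p(53)=329931, p(54)=386155, p(55)=451276, p(56)=526823, p(57)=614154, p(58)=715220, p(59)=831820, p(60)=966467, p(61)=1121505, p(62)=1300156, p(63)=1505499, p(64)=1741630, p(65)=2012558, p(66)=2323520, p(67)=2679689, p(68)=3087735, p(69)=3554345, p(70)=4087968, p(71)=4697205, p(72)=5392783, p(73)=6185689, p(74)=7089500, p(75)=8118264, p(76)=9289091, p(77)=10619863, p(78)=12132164, p(79)=13848650, p(80)=15796476, p(81)=18004327, p(82)=20506255, p(83)=23338469, p(84)=26543660, p(85)=30167357, p(86)=34262962, p(87)=38887673, p(88)=44108109, p(89)=49995925, p(90)=56634173, p(91)=64112359, p(92)=72533807, p(93)=82010177, p(94)=92669720, p(95)=104651419, p(96)=118114304, p(97)=133230930, p(98)=150198136, p(99)=169229875, p(100)=190569292, p(101)=214481126, p(102)=241265379, p(103)=271248950, p(104)=304801365, p(105)=342325709, p(106)=384276336, p(107)=431149389, p(108)=483502844, p(109)=541946240, p(110)=607163746, p(111)=679903203, p(112)=761002156, p(113)=851376628, p(114)=952050665, p(115)=1064144451, p(116)=1188908248, p(117)=1327710076, p(118)=1482074143, p(119)=1653668665, p(120)=1844349560, p(121)=2056148051, p(122)=2291320912, p(123)=2552338241, p(124)=2841940500, p(125)=3163127352, p(126)=3519222692, p(127)=3913864295, p(128)=4351078600, p(129)=4835271870, p(130)=5371315400, p(131)=5964539504, p(132)=6620830889, p(133)=7346629512, p(134)=8149040695, p(135)=9035836076, p(136)=10015581680, p(137)=11097645016, p(138)=12292341831, p(139)=13610949895, p(140)=15065878135, p(141)=16670689208, p(142)=18440293320, p(143)=20390982757, p(144)=22540654445, p(145)=24908858009, p(146)=27517052599, p(147)=30388671978, p(148)=33549419497, p(149)=37027355200, p(150)=40853235313, p(151)=45060624582, p(152)=49686288421, p(153)=54770336324, p(154)=60356673280, p(155)=66493182097, p(156)=73232243759, p(157)=80630964769, p(158)=88751778802, p(159)=97662728555, p(160)=107438159466, p(161)=118159068427, p(162)=129913904637, p(163)=142798995930, p(164)=156919475295, p(165)=172389800255, p(166)=189334822579, p(167)=207890420102, p(168)=228204732751, p(169)=250438925115.
Final step: p(170) = p(169) + p(168) - p(165) - p(163) + p(158) + p(155) - p(148) - p(144) + p(135) + p(130) - p(119) - p(113) + p(100) + p(93) - p(78) - p(70) + p(53) + p(44) - p(25) - p(15)
= 250438925115 + 228204732751 - 172389800255 - 142798995930 + 88751778802 + 66493182097 - 33549419497 - 22540654445 + 9035836076 + 5371315400 - 1653668665 - 851376628 + 190569292 + 82010177 - 12132164 - 4087968 + 329931 + 75175 - 1958 - 176
= 274768617130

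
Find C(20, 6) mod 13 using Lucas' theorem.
7

Using Lucas' theorem:
Write n=20 and k=6 in base 13:
n in base 13: [1, 7]
k in base 13: [0, 6]
C(20,6) mod 13 = ∏ C(n_i, k_i) mod 13
Digit binomials (mod 13): C(1,0) = 1; C(7,6) = 7
Product: 1 × 7 = 7 ≡ 7 (mod 13)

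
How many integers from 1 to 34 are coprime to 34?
16

34 = 2 × 17
φ(n) = n × ∏(1 - 1/p) for each prime p dividing n
φ(34) = 34 × (1 - 1/2) × (1 - 1/17) = 16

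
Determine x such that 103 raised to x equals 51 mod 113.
26

Baby-step giant-step with step n = ⌈√113⌉ = 11.
Baby steps 103^j mod 113 (j:value) for j=0..10: 0:1, 1:103, 2:100, 3:17, 4:56, 5:5, 6:63, 7:48, 8:85, 9:54, 10:25.
Giant-step multiplier: 103^(-11) ≡ 103^(112-11) = 103^101 ≡ 80 (mod 113).
Giant steps γ_i = 51·80^i mod 113: γ_0=51, γ_1=12, γ_2=56 (in table at j=4).
x = i·n + j = 2·11 + 4 = 26.
Check: 103^26 ≡ 51 (mod 113).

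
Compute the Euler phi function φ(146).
72

146 = 2 × 73
φ(n) = n × ∏(1 - 1/p) for each prime p dividing n
φ(146) = 146 × (1 - 1/2) × (1 - 1/73) = 72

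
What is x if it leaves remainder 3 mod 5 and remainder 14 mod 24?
38

Using Chinese Remainder Theorem:
M = 5 × 24 = 120
M1 = 24, M2 = 5
y1 = 24^(-1) mod 5 = 4
y2 = 5^(-1) mod 24 = 5
x = (3×24×4 + 14×5×5) mod 120 = 38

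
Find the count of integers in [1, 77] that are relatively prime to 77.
60

77 = 7 × 11
φ(n) = n × ∏(1 - 1/p) for each prime p dividing n
φ(77) = 77 × (1 - 1/7) × (1 - 1/11) = 60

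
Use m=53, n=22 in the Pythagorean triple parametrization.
(2325, 2332, 3293)

Euclid's formula: a = m² - n², b = 2mn, c = m² + n²
m = 53, n = 22
a = 53² - 22² = 2809 - 484 = 2325
b = 2 × 53 × 22 = 2332
c = 53² + 22² = 2809 + 484 = 3293
Verification: 2325² + 2332² = 5405625 + 5438224 = 10843849 = 3293² ✓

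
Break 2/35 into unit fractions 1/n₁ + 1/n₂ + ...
1/18 + 1/630

Greedy algorithm:
2/35: ceiling(35/2) = 18, use 1/18
1/630: ceiling(630/1) = 630, use 1/630
Result: 2/35 = 1/18 + 1/630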